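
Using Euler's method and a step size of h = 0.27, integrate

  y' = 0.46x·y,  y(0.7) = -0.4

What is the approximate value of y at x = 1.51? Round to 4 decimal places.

Euler: y_{n+1} = y_n + h·f(x_n, y_n).
x=0.700000, y=-0.400000: f=-0.128800 → y ← -0.400000 + 0.27·(-0.128800) = -0.434776
x=0.970000, y=-0.434776: f=-0.193997 → y ← -0.434776 + 0.27·(-0.193997) = -0.487155
x=1.240000, y=-0.487155: f=-0.277873 → y ← -0.487155 + 0.27·(-0.277873) = -0.562181
y(1.51) ≈ -0.5622

-0.5622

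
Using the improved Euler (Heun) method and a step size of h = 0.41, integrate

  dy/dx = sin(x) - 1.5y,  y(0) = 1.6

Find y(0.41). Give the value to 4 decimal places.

Heun: k1 = f(x_n, y_n); k2 = f(x_n + h, y_n + h·k1); y_{n+1} = y_n + (h/2)·(k1 + k2).
x=0.000000, y=1.600000:
  k1 = f(0.000000, 1.600000) = -2.400000
  k2 = f(0.410000, 0.616000) = -0.525391
  y ← 1.600000 + (0.41/2)·(-2.400000 + (-0.525391)) = 1.000295
y(0.41) ≈ 1.0003

1.0003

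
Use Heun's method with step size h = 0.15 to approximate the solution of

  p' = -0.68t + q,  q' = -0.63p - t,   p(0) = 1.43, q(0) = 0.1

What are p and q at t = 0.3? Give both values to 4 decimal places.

1.3854, -0.2147

Heun on (p,q): k1 = f(t_n, state_n); k2 = f(t_n + h, state_n + h·k1); state_{n+1} = state_n + (h/2)·(k1 + k2).
0.000000: (1.430000, 0.100000)
  k1 = (0.100000, -0.900900)
  predictor → (1.445000, -0.035135)
  k2 = (-0.137135, -1.060350)
  → (1.427215, -0.047094)
0.150000: (1.427215, -0.047094)
  k1 = (-0.149094, -1.049145)
  predictor → (1.404851, -0.204466)
  k2 = (-0.408466, -1.185056)
  → (1.385398, -0.214659)
(p(0.3), q(0.3)) ≈ (1.3854, -0.2147)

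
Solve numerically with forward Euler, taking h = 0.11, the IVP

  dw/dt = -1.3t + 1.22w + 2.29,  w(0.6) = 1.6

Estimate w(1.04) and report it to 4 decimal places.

3.3552

Euler: w_{n+1} = w_n + h·f(t_n, w_n).
t=0.600000, w=1.600000: f=3.462000 → w ← 1.600000 + 0.11·3.462000 = 1.980820
t=0.710000, w=1.980820: f=3.783600 → w ← 1.980820 + 0.11·3.783600 = 2.397016
t=0.820000, w=2.397016: f=4.148360 → w ← 2.397016 + 0.11·4.148360 = 2.853336
t=0.930000, w=2.853336: f=4.562069 → w ← 2.853336 + 0.11·4.562069 = 3.355163
w(1.04) ≈ 3.3552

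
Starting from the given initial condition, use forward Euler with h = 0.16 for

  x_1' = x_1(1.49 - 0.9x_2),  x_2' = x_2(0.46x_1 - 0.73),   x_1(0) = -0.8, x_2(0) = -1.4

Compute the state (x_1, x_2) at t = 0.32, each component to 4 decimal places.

-1.6181, -0.9214

Euler on (x_1,x_2): x_1_{n+1} = x_1_n + h·x_1', x_2_{n+1} = x_2_n + h·x_2'.
0.000000: (-0.800000, -1.400000); f=(-2.200000, 1.537200) → (-1.152000, -1.154048)
0.160000: (-1.152000, -1.154048); f=(-2.912997, 1.454008) → (-1.618080, -0.921407)
(x_1(0.32), x_2(0.32)) ≈ (-1.6181, -0.9214)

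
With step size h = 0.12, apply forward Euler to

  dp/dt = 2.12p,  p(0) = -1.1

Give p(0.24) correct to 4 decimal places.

-1.7309

Euler: p_{n+1} = p_n + h·f(t_n, p_n).
t=0.000000, p=-1.100000: f=-2.332000 → p ← -1.100000 + 0.12·(-2.332000) = -1.379840
t=0.120000, p=-1.379840: f=-2.925261 → p ← -1.379840 + 0.12·(-2.925261) = -1.730871
p(0.24) ≈ -1.7309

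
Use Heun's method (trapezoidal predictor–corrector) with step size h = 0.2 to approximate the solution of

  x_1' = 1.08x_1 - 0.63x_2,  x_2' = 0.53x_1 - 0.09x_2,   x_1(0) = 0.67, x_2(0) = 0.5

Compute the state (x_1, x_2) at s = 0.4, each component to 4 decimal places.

Heun on (x_1,x_2): k1 = f(s_n, state_n); k2 = f(s_n + h, state_n + h·k1); state_{n+1} = state_n + (h/2)·(k1 + k2).
0.000000: (0.670000, 0.500000)
  k1 = (0.408600, 0.310100)
  predictor → (0.751720, 0.562020)
  k2 = (0.457785, 0.347830)
  → (0.756639, 0.565793)
0.200000: (0.756639, 0.565793)
  k1 = (0.460720, 0.350097)
  predictor → (0.848783, 0.635812)
  k2 = (0.516123, 0.392632)
  → (0.854323, 0.640066)
(x_1(0.4), x_2(0.4)) ≈ (0.8543, 0.6401)

0.8543, 0.6401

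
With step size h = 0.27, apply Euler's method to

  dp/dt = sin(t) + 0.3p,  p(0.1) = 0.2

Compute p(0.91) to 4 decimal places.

0.5509

Euler: p_{n+1} = p_n + h·f(t_n, p_n).
t=0.100000, p=0.200000: f=0.159833 → p ← 0.200000 + 0.27·0.159833 = 0.243155
t=0.370000, p=0.243155: f=0.434562 → p ← 0.243155 + 0.27·0.434562 = 0.360487
t=0.640000, p=0.360487: f=0.705341 → p ← 0.360487 + 0.27·0.705341 = 0.550929
p(0.91) ≈ 0.5509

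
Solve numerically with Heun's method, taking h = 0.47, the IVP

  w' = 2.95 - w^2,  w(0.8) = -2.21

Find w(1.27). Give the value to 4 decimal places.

-4.2574

Heun: k1 = f(t_n, w_n); k2 = f(t_n + h, w_n + h·k1); w_{n+1} = w_n + (h/2)·(k1 + k2).
t=0.800000, w=-2.210000:
  k1 = f(0.800000, -2.210000) = -1.934100
  k2 = f(1.270000, -3.119027) = -6.778329
  w ← -2.210000 + (0.47/2)·(-1.934100 + (-6.778329)) = -4.257421
w(1.27) ≈ -4.2574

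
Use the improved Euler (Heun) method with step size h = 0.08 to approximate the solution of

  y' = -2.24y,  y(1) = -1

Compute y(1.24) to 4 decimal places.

Heun: k1 = f(x_n, y_n); k2 = f(x_n + h, y_n + h·k1); y_{n+1} = y_n + (h/2)·(k1 + k2).
x=1.000000, y=-1.000000:
  k1 = f(1.000000, -1.000000) = 2.240000
  k2 = f(1.080000, -0.820800) = 1.838592
  y ← -1.000000 + (0.08/2)·(2.240000 + 1.838592) = -0.836856
x=1.080000, y=-0.836856:
  k1 = f(1.080000, -0.836856) = 1.874558
  k2 = f(1.160000, -0.686892) = 1.538637
  y ← -0.836856 + (0.08/2)·(1.874558 + 1.538637) = -0.700329
x=1.160000, y=-0.700329:
  k1 = f(1.160000, -0.700329) = 1.568736
  k2 = f(1.240000, -0.574830) = 1.287618
  y ← -0.700329 + (0.08/2)·(1.568736 + 1.287618) = -0.586074
y(1.24) ≈ -0.5861

-0.5861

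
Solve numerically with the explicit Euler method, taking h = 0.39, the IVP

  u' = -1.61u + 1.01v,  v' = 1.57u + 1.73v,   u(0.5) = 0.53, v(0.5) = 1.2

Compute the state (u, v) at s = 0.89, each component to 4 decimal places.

0.6699, 2.3342

Euler on (u,v): u_{n+1} = u_n + h·u', v_{n+1} = v_n + h·v'.
0.500000: (0.530000, 1.200000); f=(0.358700, 2.908100) → (0.669893, 2.334159)
(u(0.89), v(0.89)) ≈ (0.6699, 2.3342)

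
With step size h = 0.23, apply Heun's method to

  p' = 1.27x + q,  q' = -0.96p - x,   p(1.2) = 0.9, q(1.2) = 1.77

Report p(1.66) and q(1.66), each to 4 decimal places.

2.2811, 0.3923

Heun on (p,q): k1 = f(x_n, state_n); k2 = f(x_n + h, state_n + h·k1); state_{n+1} = state_n + (h/2)·(k1 + k2).
1.200000: (0.900000, 1.770000)
  k1 = (3.294000, -2.064000)
  predictor → (1.657620, 1.295280)
  k2 = (3.111380, -3.021315)
  → (1.636619, 1.185189)
1.430000: (1.636619, 1.185189)
  k1 = (3.001289, -3.001154)
  predictor → (2.326915, 0.494923)
  k2 = (2.603123, -3.893839)
  → (2.281126, 0.392265)
(p(1.66), q(1.66)) ≈ (2.2811, 0.3923)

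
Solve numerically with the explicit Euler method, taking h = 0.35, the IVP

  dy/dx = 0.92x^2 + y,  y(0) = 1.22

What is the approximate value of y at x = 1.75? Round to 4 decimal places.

Euler: y_{n+1} = y_n + h·f(x_n, y_n).
x=0.000000, y=1.220000: f=1.220000 → y ← 1.220000 + 0.35·1.220000 = 1.647000
x=0.350000, y=1.647000: f=1.759700 → y ← 1.647000 + 0.35·1.759700 = 2.262895
x=0.700000, y=2.262895: f=2.713695 → y ← 2.262895 + 0.35·2.713695 = 3.212688
x=1.050000, y=3.212688: f=4.226988 → y ← 3.212688 + 0.35·4.226988 = 4.692134
x=1.400000, y=4.692134: f=6.495334 → y ← 4.692134 + 0.35·6.495334 = 6.965501
y(1.75) ≈ 6.9655

6.9655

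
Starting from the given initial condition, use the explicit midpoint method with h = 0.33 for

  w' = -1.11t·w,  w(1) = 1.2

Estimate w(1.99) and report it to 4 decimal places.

Midpoint: k1 = f(t_n, w_n); k2 = f(t_n + h/2, w_n + (h/2)·k1); w_{n+1} = w_n + h·k2.
t=1.000000, w=1.200000:
  k1 = f(1.000000, 1.200000) = -1.332000
  k2 = f(1.165000, 0.980220) = -1.267571
  w ← 1.200000 + 0.33·(-1.267571) = 0.781701
t=1.330000, w=0.781701:
  k1 = f(1.330000, 0.781701) = -1.154026
  k2 = f(1.495000, 0.591287) = -0.981211
  w ← 0.781701 + 0.33·(-0.981211) = 0.457902
t=1.660000, w=0.457902:
  k1 = f(1.660000, 0.457902) = -0.843730
  k2 = f(1.825000, 0.318686) = -0.645579
  w ← 0.457902 + 0.33·(-0.645579) = 0.244861
w(1.99) ≈ 0.2449

0.2449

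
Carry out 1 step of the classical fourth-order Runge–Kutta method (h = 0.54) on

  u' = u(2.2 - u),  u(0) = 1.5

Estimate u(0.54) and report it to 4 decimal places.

1.9236

RK4: k1 = f(x_n, u_n); k2 = f(x_n + h/2, u_n + (h/2)·k1); k3 = f(x_n + h/2, u_n + (h/2)·k2); k4 = f(x_n + h, u_n + h·k3); u_{n+1} = u_n + (h/6)·(k1 + 2k2 + 2k3 + k4).
x=0.000000, u=1.500000:
  k1 = f(0.000000, 1.500000) = 1.050000
  k2 = f(0.270000, 1.783500) = 0.742828
  k3 = f(0.270000, 1.700563) = 0.849323
  k4 = f(0.540000, 1.958635) = 0.472746
  u ← 1.500000 + (0.54/6)·(k1 + 2k2 + 2k3 + k4) = 1.923634
u(0.54) ≈ 1.9236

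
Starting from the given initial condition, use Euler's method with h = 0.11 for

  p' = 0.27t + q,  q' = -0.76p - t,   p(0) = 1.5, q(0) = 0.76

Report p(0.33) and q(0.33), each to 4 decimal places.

Euler on (p,q): p_{n+1} = p_n + h·p', q_{n+1} = q_n + h·q'.
0.000000: (1.500000, 0.760000); f=(0.760000, -1.140000) → (1.583600, 0.634600)
0.110000: (1.583600, 0.634600); f=(0.664300, -1.313536) → (1.656673, 0.490111)
0.220000: (1.656673, 0.490111); f=(0.549511, -1.479071) → (1.717119, 0.327413)
(p(0.33), q(0.33)) ≈ (1.7171, 0.3274)

1.7171, 0.3274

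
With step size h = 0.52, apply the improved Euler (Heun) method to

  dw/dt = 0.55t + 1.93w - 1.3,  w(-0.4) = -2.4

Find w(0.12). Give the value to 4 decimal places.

Heun: k1 = f(t_n, w_n); k2 = f(t_n + h, w_n + h·k1); w_{n+1} = w_n + (h/2)·(k1 + k2).
t=-0.400000, w=-2.400000:
  k1 = f(-0.400000, -2.400000) = -6.152000
  k2 = f(0.120000, -5.599040) = -12.040147
  w ← -2.400000 + (0.52/2)·(-6.152000 + (-12.040147)) = -7.129958
w(0.12) ≈ -7.1300

-7.1300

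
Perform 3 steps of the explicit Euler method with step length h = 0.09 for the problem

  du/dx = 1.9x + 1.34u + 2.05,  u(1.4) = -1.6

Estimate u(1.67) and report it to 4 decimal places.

-0.7722

Euler: u_{n+1} = u_n + h·f(x_n, u_n).
x=1.400000, u=-1.600000: f=2.566000 → u ← -1.600000 + 0.09·2.566000 = -1.369060
x=1.490000, u=-1.369060: f=3.046460 → u ← -1.369060 + 0.09·3.046460 = -1.094879
x=1.580000, u=-1.094879: f=3.584863 → u ← -1.094879 + 0.09·3.584863 = -0.772241
u(1.67) ≈ -0.7722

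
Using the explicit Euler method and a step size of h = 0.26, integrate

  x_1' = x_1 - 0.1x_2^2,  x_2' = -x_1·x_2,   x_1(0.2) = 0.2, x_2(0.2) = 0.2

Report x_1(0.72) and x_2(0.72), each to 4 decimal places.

Euler on (x_1,x_2): x_1_{n+1} = x_1_n + h·x_1', x_2_{n+1} = x_2_n + h·x_2'.
0.200000: (0.200000, 0.200000); f=(0.196000, -0.040000) → (0.250960, 0.189600)
0.460000: (0.250960, 0.189600); f=(0.247365, -0.047582) → (0.315275, 0.177229)
(x_1(0.72), x_2(0.72)) ≈ (0.3153, 0.1772)

0.3153, 0.1772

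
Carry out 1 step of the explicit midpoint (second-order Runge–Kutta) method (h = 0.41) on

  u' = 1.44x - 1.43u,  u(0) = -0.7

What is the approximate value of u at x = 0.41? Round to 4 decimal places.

-0.2889

Midpoint: k1 = f(x_n, u_n); k2 = f(x_n + h/2, u_n + (h/2)·k1); u_{n+1} = u_n + h·k2.
x=0.000000, u=-0.700000:
  k1 = f(0.000000, -0.700000) = 1.001000
  k2 = f(0.205000, -0.494795) = 1.002757
  u ← -0.700000 + 0.41·1.002757 = -0.288870
u(0.41) ≈ -0.2889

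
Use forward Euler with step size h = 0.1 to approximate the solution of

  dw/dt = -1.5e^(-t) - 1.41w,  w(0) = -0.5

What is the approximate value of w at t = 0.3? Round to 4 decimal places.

Euler: w_{n+1} = w_n + h·f(t_n, w_n).
t=0.000000, w=-0.500000: f=-0.795000 → w ← -0.500000 + 0.1·(-0.795000) = -0.579500
t=0.100000, w=-0.579500: f=-0.540161 → w ← -0.579500 + 0.1·(-0.540161) = -0.633516
t=0.200000, w=-0.633516: f=-0.334838 → w ← -0.633516 + 0.1·(-0.334838) = -0.667000
w(0.3) ≈ -0.6670

-0.6670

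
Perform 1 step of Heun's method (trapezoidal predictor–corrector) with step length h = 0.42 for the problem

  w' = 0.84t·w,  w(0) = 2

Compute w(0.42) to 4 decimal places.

2.1482

Heun: k1 = f(t_n, w_n); k2 = f(t_n + h, w_n + h·k1); w_{n+1} = w_n + (h/2)·(k1 + k2).
t=0.000000, w=2.000000:
  k1 = f(0.000000, 2.000000) = 0.000000
  k2 = f(0.420000, 2.000000) = 0.705600
  w ← 2.000000 + (0.42/2)·(0.000000 + 0.705600) = 2.148176
w(0.42) ≈ 2.1482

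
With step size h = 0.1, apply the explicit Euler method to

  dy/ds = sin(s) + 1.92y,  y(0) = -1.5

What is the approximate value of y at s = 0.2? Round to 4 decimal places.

Euler: y_{n+1} = y_n + h·f(s_n, y_n).
s=0.000000, y=-1.500000: f=-2.880000 → y ← -1.500000 + 0.1·(-2.880000) = -1.788000
s=0.100000, y=-1.788000: f=-3.333127 → y ← -1.788000 + 0.1·(-3.333127) = -2.121313
y(0.2) ≈ -2.1213

-2.1213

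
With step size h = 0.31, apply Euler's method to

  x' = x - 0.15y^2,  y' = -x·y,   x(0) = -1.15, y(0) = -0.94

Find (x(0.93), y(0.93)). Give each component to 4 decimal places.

Euler on (x,y): x_{n+1} = x_n + h·x', y_{n+1} = y_n + h·y'.
0.000000: (-1.150000, -0.940000); f=(-1.282540, -1.081000) → (-1.547587, -1.275110)
0.310000: (-1.547587, -1.275110); f=(-1.791473, -1.973344) → (-2.102944, -1.886847)
0.620000: (-2.102944, -1.886847); f=(-2.636973, -3.967933) → (-2.920406, -3.116906)
(x(0.93), y(0.93)) ≈ (-2.9204, -3.1169)

-2.9204, -3.1169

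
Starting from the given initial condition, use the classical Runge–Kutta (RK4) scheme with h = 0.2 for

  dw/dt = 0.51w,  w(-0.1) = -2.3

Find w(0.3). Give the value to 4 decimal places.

-2.8205

RK4: k1 = f(t_n, w_n); k2 = f(t_n + h/2, w_n + (h/2)·k1); k3 = f(t_n + h/2, w_n + (h/2)·k2); k4 = f(t_n + h, w_n + h·k3); w_{n+1} = w_n + (h/6)·(k1 + 2k2 + 2k3 + k4).
t=-0.100000, w=-2.300000:
  k1 = f(-0.100000, -2.300000) = -1.173000
  k2 = f(0.000000, -2.417300) = -1.232823
  k3 = f(0.000000, -2.423282) = -1.235874
  k4 = f(0.100000, -2.547175) = -1.299059
  w ← -2.300000 + (0.2/6)·(k1 + 2k2 + 2k3 + k4) = -2.546982
t=0.100000, w=-2.546982:
  k1 = f(0.100000, -2.546982) = -1.298961
  k2 = f(0.200000, -2.676878) = -1.365208
  k3 = f(0.200000, -2.683503) = -1.368586
  k4 = f(0.300000, -2.820699) = -1.438557
  w ← -2.546982 + (0.2/6)·(k1 + 2k2 + 2k3 + k4) = -2.820485
w(0.3) ≈ -2.8205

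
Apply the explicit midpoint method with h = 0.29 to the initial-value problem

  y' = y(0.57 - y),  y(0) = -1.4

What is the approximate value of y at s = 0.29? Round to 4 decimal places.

-2.6370

Midpoint: k1 = f(s_n, y_n); k2 = f(s_n + h/2, y_n + (h/2)·k1); y_{n+1} = y_n + h·k2.
s=0.000000, y=-1.400000:
  k1 = f(0.000000, -1.400000) = -2.758000
  k2 = f(0.145000, -1.799910) = -4.265625
  y ← -1.400000 + 0.29·(-4.265625) = -2.637031
y(0.29) ≈ -2.6370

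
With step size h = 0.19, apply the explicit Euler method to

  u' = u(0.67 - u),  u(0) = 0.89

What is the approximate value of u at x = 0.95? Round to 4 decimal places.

0.7634

Euler: u_{n+1} = u_n + h·f(x_n, u_n).
x=0.000000, u=0.890000: f=-0.195800 → u ← 0.890000 + 0.19·(-0.195800) = 0.852798
x=0.190000, u=0.852798: f=-0.155890 → u ← 0.852798 + 0.19·(-0.155890) = 0.823179
x=0.380000, u=0.823179: f=-0.126094 → u ← 0.823179 + 0.19·(-0.126094) = 0.799221
x=0.570000, u=0.799221: f=-0.103276 → u ← 0.799221 + 0.19·(-0.103276) = 0.779599
x=0.760000, u=0.779599: f=-0.085443 → u ← 0.779599 + 0.19·(-0.085443) = 0.763364
u(0.95) ≈ 0.7634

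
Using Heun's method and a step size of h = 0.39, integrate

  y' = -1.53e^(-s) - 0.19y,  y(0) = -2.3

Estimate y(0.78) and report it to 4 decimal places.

-2.7514

Heun: k1 = f(s_n, y_n); k2 = f(s_n + h, y_n + h·k1); y_{n+1} = y_n + (h/2)·(k1 + k2).
s=0.000000, y=-2.300000:
  k1 = f(0.000000, -2.300000) = -1.093000
  k2 = f(0.390000, -2.726270) = -0.517906
  y ← -2.300000 + (0.39/2)·(-1.093000 + (-0.517906)) = -2.614127
s=0.390000, y=-2.614127:
  k1 = f(0.390000, -2.614127) = -0.539213
  k2 = f(0.780000, -2.824420) = -0.164721
  y ← -2.614127 + (0.39/2)·(-0.539213 + (-0.164721)) = -2.751394
y(0.78) ≈ -2.7514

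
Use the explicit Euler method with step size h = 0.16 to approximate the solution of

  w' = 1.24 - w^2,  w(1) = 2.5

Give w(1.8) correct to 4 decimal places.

Euler: w_{n+1} = w_n + h·f(t_n, w_n).
t=1.000000, w=2.500000: f=-5.010000 → w ← 2.500000 + 0.16·(-5.010000) = 1.698400
t=1.160000, w=1.698400: f=-1.644563 → w ← 1.698400 + 0.16·(-1.644563) = 1.435270
t=1.320000, w=1.435270: f=-0.820000 → w ← 1.435270 + 0.16·(-0.820000) = 1.304070
t=1.480000, w=1.304070: f=-0.460599 → w ← 1.304070 + 0.16·(-0.460599) = 1.230374
t=1.640000, w=1.230374: f=-0.273821 → w ← 1.230374 + 0.16·(-0.273821) = 1.186563
w(1.8) ≈ 1.1866

1.1866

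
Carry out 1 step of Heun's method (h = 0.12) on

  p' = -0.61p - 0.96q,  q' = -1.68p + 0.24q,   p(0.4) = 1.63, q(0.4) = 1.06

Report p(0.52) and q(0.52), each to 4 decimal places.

Heun on (p,q): k1 = f(t_n, state_n); k2 = f(t_n + h, state_n + h·k1); state_{n+1} = state_n + (h/2)·(k1 + k2).
0.400000: (1.630000, 1.060000)
  k1 = (-2.011900, -2.484000)
  predictor → (1.388572, 0.761920)
  k2 = (-1.578472, -2.149940)
  → (1.414578, 0.781964)
(p(0.52), q(0.52)) ≈ (1.4146, 0.7820)

1.4146, 0.7820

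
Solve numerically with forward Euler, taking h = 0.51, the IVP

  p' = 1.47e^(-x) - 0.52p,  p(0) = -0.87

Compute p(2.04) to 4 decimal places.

Euler: p_{n+1} = p_n + h·f(x_n, p_n).
x=0.000000, p=-0.870000: f=1.922400 → p ← -0.870000 + 0.51·1.922400 = 0.110424
x=0.510000, p=0.110424: f=0.825308 → p ← 0.110424 + 0.51·0.825308 = 0.531331
x=1.020000, p=0.531331: f=0.253782 → p ← 0.531331 + 0.51·0.253782 = 0.660760
x=1.530000, p=0.660760: f=-0.025288 → p ← 0.660760 + 0.51·(-0.025288) = 0.647863
p(2.04) ≈ 0.6479

0.6479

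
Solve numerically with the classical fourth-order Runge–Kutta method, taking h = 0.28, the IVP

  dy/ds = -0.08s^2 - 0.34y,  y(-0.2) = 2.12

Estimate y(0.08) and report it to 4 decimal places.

1.9273

RK4: k1 = f(s_n, y_n); k2 = f(s_n + h/2, y_n + (h/2)·k1); k3 = f(s_n + h/2, y_n + (h/2)·k2); k4 = f(s_n + h, y_n + h·k3); y_{n+1} = y_n + (h/6)·(k1 + 2k2 + 2k3 + k4).
s=-0.200000, y=2.120000:
  k1 = f(-0.200000, 2.120000) = -0.724000
  k2 = f(-0.060000, 2.018640) = -0.686626
  k3 = f(-0.060000, 2.023872) = -0.688405
  k4 = f(0.080000, 1.927247) = -0.655776
  y ← 2.120000 + (0.28/6)·(k1 + 2k2 + 2k3 + k4) = 1.927274
y(0.08) ≈ 1.9273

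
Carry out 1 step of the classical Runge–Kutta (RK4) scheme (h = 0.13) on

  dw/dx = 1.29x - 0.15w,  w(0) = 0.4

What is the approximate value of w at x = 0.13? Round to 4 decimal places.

RK4: k1 = f(x_n, w_n); k2 = f(x_n + h/2, w_n + (h/2)·k1); k3 = f(x_n + h/2, w_n + (h/2)·k2); k4 = f(x_n + h, w_n + h·k3); w_{n+1} = w_n + (h/6)·(k1 + 2k2 + 2k3 + k4).
x=0.000000, w=0.400000:
  k1 = f(0.000000, 0.400000) = -0.060000
  k2 = f(0.065000, 0.396100) = 0.024435
  k3 = f(0.065000, 0.401588) = 0.023612
  k4 = f(0.130000, 0.403070) = 0.107240
  w ← 0.400000 + (0.13/6)·(k1 + 2k2 + 2k3 + k4) = 0.403106
w(0.13) ≈ 0.4031

0.4031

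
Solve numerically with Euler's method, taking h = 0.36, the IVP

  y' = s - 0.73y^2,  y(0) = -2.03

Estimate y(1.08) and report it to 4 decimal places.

-13.3077

Euler: y_{n+1} = y_n + h·f(s_n, y_n).
s=0.000000, y=-2.030000: f=-3.008257 → y ← -2.030000 + 0.36·(-3.008257) = -3.112973
s=0.360000, y=-3.112973: f=-6.714136 → y ← -3.112973 + 0.36·(-6.714136) = -5.530062
s=0.720000, y=-5.530062: f=-21.604555 → y ← -5.530062 + 0.36·(-21.604555) = -13.307701
y(1.08) ≈ -13.3077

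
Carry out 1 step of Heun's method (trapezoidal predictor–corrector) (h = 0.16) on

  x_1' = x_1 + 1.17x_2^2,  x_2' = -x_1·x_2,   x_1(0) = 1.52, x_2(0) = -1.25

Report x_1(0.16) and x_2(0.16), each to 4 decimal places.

Heun on (x_1,x_2): k1 = f(t_n, state_n); k2 = f(t_n + h, state_n + h·k1); state_{n+1} = state_n + (h/2)·(k1 + k2).
0.000000: (1.520000, -1.250000)
  k1 = (3.348125, 1.900000)
  predictor → (2.055700, -0.946000)
  k2 = (3.102752, 1.944692)
  → (2.036070, -0.942425)
(x_1(0.16), x_2(0.16)) ≈ (2.0361, -0.9424)

2.0361, -0.9424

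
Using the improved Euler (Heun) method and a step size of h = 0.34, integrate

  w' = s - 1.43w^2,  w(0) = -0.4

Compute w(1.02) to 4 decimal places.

Heun: k1 = f(s_n, w_n); k2 = f(s_n + h, w_n + h·k1); w_{n+1} = w_n + (h/2)·(k1 + k2).
s=0.000000, w=-0.400000:
  k1 = f(0.000000, -0.400000) = -0.228800
  k2 = f(0.340000, -0.477792) = 0.013552
  w ← -0.400000 + (0.34/2)·(-0.228800 + 0.013552) = -0.436592
s=0.340000, w=-0.436592:
  k1 = f(0.340000, -0.436592) = 0.067424
  k2 = f(0.680000, -0.413668) = 0.435297
  w ← -0.436592 + (0.34/2)·(0.067424 + 0.435297) = -0.351130
s=0.680000, w=-0.351130:
  k1 = f(0.680000, -0.351130) = 0.503692
  k2 = f(1.020000, -0.179874) = 0.973733
  w ← -0.351130 + (0.34/2)·(0.503692 + 0.973733) = -0.099967
w(1.02) ≈ -0.1000

-0.1000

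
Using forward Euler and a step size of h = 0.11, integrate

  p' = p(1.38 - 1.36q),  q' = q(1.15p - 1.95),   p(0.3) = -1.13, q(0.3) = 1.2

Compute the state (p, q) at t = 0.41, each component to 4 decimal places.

-1.0987, 0.7711

Euler on (p,q): p_{n+1} = p_n + h·p', q_{n+1} = q_n + h·q'.
0.300000: (-1.130000, 1.200000); f=(0.284760, -3.899400) → (-1.098676, 0.771066)
(p(0.41), q(0.41)) ≈ (-1.0987, 0.7711)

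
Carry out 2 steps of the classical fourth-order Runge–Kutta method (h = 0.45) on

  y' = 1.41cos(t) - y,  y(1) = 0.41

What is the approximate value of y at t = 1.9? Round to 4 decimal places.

RK4: k1 = f(t_n, y_n); k2 = f(t_n + h/2, y_n + (h/2)·k1); k3 = f(t_n + h/2, y_n + (h/2)·k2); k4 = f(t_n + h, y_n + h·k3); y_{n+1} = y_n + (h/6)·(k1 + 2k2 + 2k3 + k4).
t=1.000000, y=0.410000:
  k1 = f(1.000000, 0.410000) = 0.351826
  k2 = f(1.225000, 0.489161) = -0.011247
  k3 = f(1.225000, 0.407469) = 0.070444
  k4 = f(1.450000, 0.441700) = -0.271791
  y ← 0.410000 + (0.45/6)·(k1 + 2k2 + 2k3 + k4) = 0.424882
t=1.450000, y=0.424882:
  k1 = f(1.450000, 0.424882) = -0.254973
  k2 = f(1.675000, 0.367513) = -0.514175
  k3 = f(1.675000, 0.309193) = -0.455854
  k4 = f(1.900000, 0.219748) = -0.675586
  y ← 0.424882 + (0.45/6)·(k1 + 2k2 + 2k3 + k4) = 0.209586
y(1.9) ≈ 0.2096

0.2096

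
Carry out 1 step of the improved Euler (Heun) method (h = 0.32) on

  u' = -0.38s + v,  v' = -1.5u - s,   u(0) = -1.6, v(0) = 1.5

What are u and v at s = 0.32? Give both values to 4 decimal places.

Heun on (u,v): k1 = f(s_n, state_n); k2 = f(s_n + h, state_n + h·k1); state_{n+1} = state_n + (h/2)·(k1 + k2).
0.000000: (-1.600000, 1.500000)
  k1 = (1.500000, 2.400000)
  predictor → (-1.120000, 2.268000)
  k2 = (2.146400, 1.360000)
  → (-1.016576, 2.101600)
(u(0.32), v(0.32)) ≈ (-1.0166, 2.1016)

-1.0166, 2.1016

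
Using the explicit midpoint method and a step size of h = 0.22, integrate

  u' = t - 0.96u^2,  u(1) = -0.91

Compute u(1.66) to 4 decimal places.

Midpoint: k1 = f(t_n, u_n); k2 = f(t_n + h/2, u_n + (h/2)·k1); u_{n+1} = u_n + h·k2.
t=1.000000, u=-0.910000:
  k1 = f(1.000000, -0.910000) = 0.205024
  k2 = f(1.110000, -0.887447) = 0.353940
  u ← -0.910000 + 0.22·0.353940 = -0.832133
t=1.220000, u=-0.832133:
  k1 = f(1.220000, -0.832133) = 0.555252
  k2 = f(1.330000, -0.771056) = 0.759254
  u ← -0.832133 + 0.22·0.759254 = -0.665097
t=1.440000, u=-0.665097:
  k1 = f(1.440000, -0.665097) = 1.015340
  k2 = f(1.550000, -0.553410) = 1.255988
  u ← -0.665097 + 0.22·1.255988 = -0.388780
u(1.66) ≈ -0.3888

-0.3888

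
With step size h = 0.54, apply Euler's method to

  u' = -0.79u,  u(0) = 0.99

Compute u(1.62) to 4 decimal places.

Euler: u_{n+1} = u_n + h·f(x_n, u_n).
x=0.000000, u=0.990000: f=-0.782100 → u ← 0.990000 + 0.54·(-0.782100) = 0.567666
x=0.540000, u=0.567666: f=-0.448456 → u ← 0.567666 + 0.54·(-0.448456) = 0.325500
x=1.080000, u=0.325500: f=-0.257145 → u ← 0.325500 + 0.54·(-0.257145) = 0.186642
u(1.62) ≈ 0.1866

0.1866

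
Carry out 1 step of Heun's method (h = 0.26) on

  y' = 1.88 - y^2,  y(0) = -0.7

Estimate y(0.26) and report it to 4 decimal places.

Heun: k1 = f(t_n, y_n); k2 = f(t_n + h, y_n + h·k1); y_{n+1} = y_n + (h/2)·(k1 + k2).
t=0.000000, y=-0.700000:
  k1 = f(0.000000, -0.700000) = 1.390000
  k2 = f(0.260000, -0.338600) = 1.765350
  y ← -0.700000 + (0.26/2)·(1.390000 + 1.765350) = -0.289804
y(0.26) ≈ -0.2898

-0.2898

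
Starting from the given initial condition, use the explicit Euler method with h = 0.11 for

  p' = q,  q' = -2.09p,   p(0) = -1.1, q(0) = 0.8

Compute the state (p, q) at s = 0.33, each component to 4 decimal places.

-0.7548, 1.4916

Euler on (p,q): p_{n+1} = p_n + h·p', q_{n+1} = q_n + h·q'.
0.000000: (-1.100000, 0.800000); f=(0.800000, 2.299000) → (-1.012000, 1.052890)
0.110000: (-1.012000, 1.052890); f=(1.052890, 2.115080) → (-0.896182, 1.285549)
0.220000: (-0.896182, 1.285549); f=(1.285549, 1.873021) → (-0.754772, 1.491581)
(p(0.33), q(0.33)) ≈ (-0.7548, 1.4916)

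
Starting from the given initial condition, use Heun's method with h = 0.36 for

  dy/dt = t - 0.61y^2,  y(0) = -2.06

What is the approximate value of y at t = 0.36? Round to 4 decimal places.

-3.4440

Heun: k1 = f(t_n, y_n); k2 = f(t_n + h, y_n + h·k1); y_{n+1} = y_n + (h/2)·(k1 + k2).
t=0.000000, y=-2.060000:
  k1 = f(0.000000, -2.060000) = -2.588596
  k2 = f(0.360000, -2.991895) = -5.100374
  y ← -2.060000 + (0.36/2)·(-2.588596 + (-5.100374)) = -3.444015
y(0.36) ≈ -3.4440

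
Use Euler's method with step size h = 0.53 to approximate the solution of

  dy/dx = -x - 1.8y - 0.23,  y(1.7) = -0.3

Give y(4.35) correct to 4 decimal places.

-2.2358

Euler: y_{n+1} = y_n + h·f(x_n, y_n).
x=1.700000, y=-0.300000: f=-1.390000 → y ← -0.300000 + 0.53·(-1.390000) = -1.036700
x=2.230000, y=-1.036700: f=-0.593940 → y ← -1.036700 + 0.53·(-0.593940) = -1.351488
x=2.760000, y=-1.351488: f=-0.557321 → y ← -1.351488 + 0.53·(-0.557321) = -1.646868
x=3.290000, y=-1.646868: f=-0.555637 → y ← -1.646868 + 0.53·(-0.555637) = -1.941356
x=3.820000, y=-1.941356: f=-0.555559 → y ← -1.941356 + 0.53·(-0.555559) = -2.235802
y(4.35) ≈ -2.2358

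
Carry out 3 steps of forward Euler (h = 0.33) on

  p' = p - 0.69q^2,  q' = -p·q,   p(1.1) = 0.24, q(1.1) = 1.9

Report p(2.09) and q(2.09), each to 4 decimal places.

Euler on (p,q): p_{n+1} = p_n + h·p', q_{n+1} = q_n + h·q'.
1.100000: (0.240000, 1.900000); f=(-2.250900, -0.456000) → (-0.502797, 1.749520)
1.430000: (-0.502797, 1.749520); f=(-2.614763, 0.879653) → (-1.365669, 2.039806)
1.760000: (-1.365669, 2.039806); f=(-4.236626, 2.785699) → (-2.763755, 2.959086)
(p(2.09), q(2.09)) ≈ (-2.7638, 2.9591)

-2.7638, 2.9591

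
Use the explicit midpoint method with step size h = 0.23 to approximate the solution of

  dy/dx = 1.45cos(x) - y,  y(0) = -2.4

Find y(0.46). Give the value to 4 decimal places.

Midpoint: k1 = f(x_n, y_n); k2 = f(x_n + h/2, y_n + (h/2)·k1); y_{n+1} = y_n + h·k2.
x=0.000000, y=-2.400000:
  k1 = f(0.000000, -2.400000) = 3.850000
  k2 = f(0.115000, -1.957250) = 3.397672
  y ← -2.400000 + 0.23·3.397672 = -1.618535
x=0.230000, y=-1.618535:
  k1 = f(0.230000, -1.618535) = 3.030352
  k2 = f(0.345000, -1.270045) = 2.634604
  y ← -1.618535 + 0.23·2.634604 = -1.012576
y(0.46) ≈ -1.0126

-1.0126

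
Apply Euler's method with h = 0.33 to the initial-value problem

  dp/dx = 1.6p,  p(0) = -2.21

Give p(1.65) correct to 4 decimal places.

Euler: p_{n+1} = p_n + h·f(x_n, p_n).
x=0.000000, p=-2.210000: f=-3.536000 → p ← -2.210000 + 0.33·(-3.536000) = -3.376880
x=0.330000, p=-3.376880: f=-5.403008 → p ← -3.376880 + 0.33·(-5.403008) = -5.159873
x=0.660000, p=-5.159873: f=-8.255796 → p ← -5.159873 + 0.33·(-8.255796) = -7.884285
x=0.990000, p=-7.884285: f=-12.614857 → p ← -7.884285 + 0.33·(-12.614857) = -12.047188
x=1.320000, p=-12.047188: f=-19.275501 → p ← -12.047188 + 0.33·(-19.275501) = -18.408103
p(1.65) ≈ -18.4081

-18.4081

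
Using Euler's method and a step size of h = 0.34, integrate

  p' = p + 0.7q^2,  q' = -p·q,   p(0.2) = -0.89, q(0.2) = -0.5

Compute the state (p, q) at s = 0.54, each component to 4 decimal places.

Euler on (p,q): p_{n+1} = p_n + h·p', q_{n+1} = q_n + h·q'.
0.200000: (-0.890000, -0.500000); f=(-0.715000, -0.445000) → (-1.133100, -0.651300)
(p(0.54), q(0.54)) ≈ (-1.1331, -0.6513)

-1.1331, -0.6513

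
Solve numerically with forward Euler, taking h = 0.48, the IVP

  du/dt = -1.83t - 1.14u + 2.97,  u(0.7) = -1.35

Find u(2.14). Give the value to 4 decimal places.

Euler: u_{n+1} = u_n + h·f(t_n, u_n).
t=0.700000, u=-1.350000: f=3.228000 → u ← -1.350000 + 0.48·3.228000 = 0.199440
t=1.180000, u=0.199440: f=0.583238 → u ← 0.199440 + 0.48·0.583238 = 0.479394
t=1.660000, u=0.479394: f=-0.614310 → u ← 0.479394 + 0.48·(-0.614310) = 0.184526
u(2.14) ≈ 0.1845

0.1845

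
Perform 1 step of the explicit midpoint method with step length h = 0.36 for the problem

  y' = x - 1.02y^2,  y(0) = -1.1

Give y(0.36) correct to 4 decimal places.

-1.6771

Midpoint: k1 = f(x_n, y_n); k2 = f(x_n + h/2, y_n + (h/2)·k1); y_{n+1} = y_n + h·k2.
x=0.000000, y=-1.100000:
  k1 = f(0.000000, -1.100000) = -1.234200
  k2 = f(0.180000, -1.322156) = -1.603058
  y ← -1.100000 + 0.36·(-1.603058) = -1.677101
y(0.36) ≈ -1.6771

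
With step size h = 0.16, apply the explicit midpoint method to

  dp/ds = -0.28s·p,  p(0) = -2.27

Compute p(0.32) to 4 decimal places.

-2.2376

Midpoint: k1 = f(s_n, p_n); k2 = f(s_n + h/2, p_n + (h/2)·k1); p_{n+1} = p_n + h·k2.
s=0.000000, p=-2.270000:
  k1 = f(0.000000, -2.270000) = 0.000000
  k2 = f(0.080000, -2.270000) = 0.050848
  p ← -2.270000 + 0.16·0.050848 = -2.261864
s=0.160000, p=-2.261864:
  k1 = f(0.160000, -2.261864) = 0.101332
  k2 = f(0.240000, -2.253758) = 0.151453
  p ← -2.261864 + 0.16·0.151453 = -2.237632
p(0.32) ≈ -2.2376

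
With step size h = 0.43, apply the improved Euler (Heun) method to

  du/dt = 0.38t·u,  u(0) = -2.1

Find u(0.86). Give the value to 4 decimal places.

Heun: k1 = f(t_n, u_n); k2 = f(t_n + h, u_n + h·k1); u_{n+1} = u_n + (h/2)·(k1 + k2).
t=0.000000, u=-2.100000:
  k1 = f(0.000000, -2.100000) = 0.000000
  k2 = f(0.430000, -2.100000) = -0.343140
  u ← -2.100000 + (0.43/2)·(0.000000 + (-0.343140)) = -2.173775
t=0.430000, u=-2.173775:
  k1 = f(0.430000, -2.173775) = -0.355195
  k2 = f(0.860000, -2.326509) = -0.760303
  u ← -2.173775 + (0.43/2)·(-0.355195 + (-0.760303)) = -2.413607
u(0.86) ≈ -2.4136

-2.4136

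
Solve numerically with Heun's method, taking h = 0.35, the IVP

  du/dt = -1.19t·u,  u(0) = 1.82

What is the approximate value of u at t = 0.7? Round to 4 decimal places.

1.3542

Heun: k1 = f(t_n, u_n); k2 = f(t_n + h, u_n + h·k1); u_{n+1} = u_n + (h/2)·(k1 + k2).
t=0.000000, u=1.820000:
  k1 = f(0.000000, 1.820000) = 0.000000
  k2 = f(0.350000, 1.820000) = -0.758030
  u ← 1.820000 + (0.35/2)·(0.000000 + (-0.758030)) = 1.687345
t=0.350000, u=1.687345:
  k1 = f(0.350000, 1.687345) = -0.702779
  k2 = f(0.700000, 1.441372) = -1.200663
  u ← 1.687345 + (0.35/2)·(-0.702779 + (-1.200663)) = 1.354242
u(0.7) ≈ 1.3542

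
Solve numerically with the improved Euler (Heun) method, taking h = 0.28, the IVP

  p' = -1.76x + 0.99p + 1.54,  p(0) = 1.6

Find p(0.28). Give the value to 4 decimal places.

2.5270

Heun: k1 = f(x_n, p_n); k2 = f(x_n + h, p_n + h·k1); p_{n+1} = p_n + (h/2)·(k1 + k2).
x=0.000000, p=1.600000:
  k1 = f(0.000000, 1.600000) = 3.124000
  k2 = f(0.280000, 2.474720) = 3.497173
  p ← 1.600000 + (0.28/2)·(3.124000 + 3.497173) = 2.526964
p(0.28) ≈ 2.5270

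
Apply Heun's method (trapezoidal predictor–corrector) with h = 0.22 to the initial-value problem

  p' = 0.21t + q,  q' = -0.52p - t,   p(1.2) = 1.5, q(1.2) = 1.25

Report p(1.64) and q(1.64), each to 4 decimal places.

1.9711, 0.2167

Heun on (p,q): k1 = f(t_n, state_n); k2 = f(t_n + h, state_n + h·k1); state_{n+1} = state_n + (h/2)·(k1 + k2).
1.200000: (1.500000, 1.250000)
  k1 = (1.502000, -1.980000)
  predictor → (1.830440, 0.814400)
  k2 = (1.112600, -2.371829)
  → (1.787606, 0.771299)
1.420000: (1.787606, 0.771299)
  k1 = (1.069499, -2.349555)
  predictor → (2.022896, 0.254397)
  k2 = (0.598797, -2.691906)
  → (1.971119, 0.216738)
(p(1.64), q(1.64)) ≈ (1.9711, 0.2167)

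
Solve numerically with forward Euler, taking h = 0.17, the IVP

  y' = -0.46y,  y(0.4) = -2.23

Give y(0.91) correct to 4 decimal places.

Euler: y_{n+1} = y_n + h·f(x_n, y_n).
x=0.400000, y=-2.230000: f=1.025800 → y ← -2.230000 + 0.17·1.025800 = -2.055614
x=0.570000, y=-2.055614: f=0.945582 → y ← -2.055614 + 0.17·0.945582 = -1.894865
x=0.740000, y=-1.894865: f=0.871638 → y ← -1.894865 + 0.17·0.871638 = -1.746687
y(0.91) ≈ -1.7467

-1.7467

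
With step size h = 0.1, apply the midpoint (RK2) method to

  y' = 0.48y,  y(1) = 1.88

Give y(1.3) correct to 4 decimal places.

2.1711

Midpoint: k1 = f(t_n, y_n); k2 = f(t_n + h/2, y_n + (h/2)·k1); y_{n+1} = y_n + h·k2.
t=1.000000, y=1.880000:
  k1 = f(1.000000, 1.880000) = 0.902400
  k2 = f(1.050000, 1.925120) = 0.924058
  y ← 1.880000 + 0.1·0.924058 = 1.972406
t=1.100000, y=1.972406:
  k1 = f(1.100000, 1.972406) = 0.946755
  k2 = f(1.150000, 2.019743) = 0.969477
  y ← 1.972406 + 0.1·0.969477 = 2.069353
t=1.200000, y=2.069353:
  k1 = f(1.200000, 2.069353) = 0.993290
  k2 = f(1.250000, 2.119018) = 1.017129
  y ← 2.069353 + 0.1·1.017129 = 2.171066
y(1.3) ≈ 2.1711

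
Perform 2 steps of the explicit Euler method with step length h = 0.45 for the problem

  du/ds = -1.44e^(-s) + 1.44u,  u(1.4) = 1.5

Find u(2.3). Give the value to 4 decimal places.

Euler: u_{n+1} = u_n + h·f(s_n, u_n).
s=1.400000, u=1.500000: f=1.804900 → u ← 1.500000 + 0.45·1.804900 = 2.312205
s=1.850000, u=2.312205: f=3.103154 → u ← 2.312205 + 0.45·3.103154 = 3.708624
u(2.3) ≈ 3.7086

3.7086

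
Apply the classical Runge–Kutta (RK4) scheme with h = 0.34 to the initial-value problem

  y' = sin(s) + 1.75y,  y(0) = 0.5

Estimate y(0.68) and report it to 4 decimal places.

1.9884

RK4: k1 = f(s_n, y_n); k2 = f(s_n + h/2, y_n + (h/2)·k1); k3 = f(s_n + h/2, y_n + (h/2)·k2); k4 = f(s_n + h, y_n + h·k3); y_{n+1} = y_n + (h/6)·(k1 + 2k2 + 2k3 + k4).
s=0.000000, y=0.500000:
  k1 = f(0.000000, 0.500000) = 0.875000
  k2 = f(0.170000, 0.648750) = 1.304495
  k3 = f(0.170000, 0.721764) = 1.432270
  k4 = f(0.340000, 0.986972) = 2.060687
  y ← 0.500000 + (0.34/6)·(k1 + 2k2 + 2k3 + k4) = 0.976522
s=0.340000, y=0.976522:
  k1 = f(0.340000, 0.976522) = 2.042401
  k2 = f(0.510000, 1.323730) = 2.804706
  k3 = f(0.510000, 1.453322) = 3.031491
  k4 = f(0.680000, 2.007229) = 4.141444
  y ← 0.976522 + (0.34/6)·(k1 + 2k2 + 2k3 + k4) = 1.988376
y(0.68) ≈ 1.9884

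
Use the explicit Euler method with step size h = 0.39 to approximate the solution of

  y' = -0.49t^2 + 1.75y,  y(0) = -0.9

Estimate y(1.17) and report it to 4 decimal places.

Euler: y_{n+1} = y_n + h·f(t_n, y_n).
t=0.000000, y=-0.900000: f=-1.575000 → y ← -0.900000 + 0.39·(-1.575000) = -1.514250
t=0.390000, y=-1.514250: f=-2.724467 → y ← -1.514250 + 0.39·(-2.724467) = -2.576792
t=0.780000, y=-2.576792: f=-4.807502 → y ← -2.576792 + 0.39·(-4.807502) = -4.451718
y(1.17) ≈ -4.4517

-4.4517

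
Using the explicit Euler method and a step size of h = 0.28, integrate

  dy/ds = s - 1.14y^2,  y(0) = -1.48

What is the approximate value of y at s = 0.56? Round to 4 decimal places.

-3.6166

Euler: y_{n+1} = y_n + h·f(s_n, y_n).
s=0.000000, y=-1.480000: f=-2.497056 → y ← -1.480000 + 0.28·(-2.497056) = -2.179176
s=0.280000, y=-2.179176: f=-5.133640 → y ← -2.179176 + 0.28·(-5.133640) = -3.616595
y(0.56) ≈ -3.6166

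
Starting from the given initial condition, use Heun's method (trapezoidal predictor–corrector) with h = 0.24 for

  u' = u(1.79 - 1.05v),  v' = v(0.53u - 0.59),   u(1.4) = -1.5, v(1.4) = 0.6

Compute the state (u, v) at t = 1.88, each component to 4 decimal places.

Heun on (u,v): k1 = f(t_n, state_n); k2 = f(t_n + h, state_n + h·k1); state_{n+1} = state_n + (h/2)·(k1 + k2).
1.400000: (-1.500000, 0.600000)
  k1 = (-1.740000, -0.831000)
  predictor → (-1.917600, 0.400560)
  k2 = (-2.625984, -0.643431)
  → (-2.023918, 0.423068)
1.640000: (-2.023918, 0.423068)
  k1 = (-2.723745, -0.703426)
  predictor → (-2.677617, 0.254246)
  k2 = (-4.078122, -0.510815)
  → (-2.840142, 0.277359)
(u(1.88), v(1.88)) ≈ (-2.8401, 0.2774)

-2.8401, 0.2774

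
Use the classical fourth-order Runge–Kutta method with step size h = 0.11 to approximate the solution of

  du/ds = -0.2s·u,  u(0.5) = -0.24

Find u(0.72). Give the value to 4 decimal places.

-0.2336

RK4: k1 = f(s_n, u_n); k2 = f(s_n + h/2, u_n + (h/2)·k1); k3 = f(s_n + h/2, u_n + (h/2)·k2); k4 = f(s_n + h, u_n + h·k3); u_{n+1} = u_n + (h/6)·(k1 + 2k2 + 2k3 + k4).
s=0.500000, u=-0.240000:
  k1 = f(0.500000, -0.240000) = 0.024000
  k2 = f(0.555000, -0.238680) = 0.026493
  k3 = f(0.555000, -0.238543) = 0.026478
  k4 = f(0.610000, -0.237087) = 0.028925
  u ← -0.240000 + (0.11/6)·(k1 + 2k2 + 2k3 + k4) = -0.237087
s=0.610000, u=-0.237087:
  k1 = f(0.610000, -0.237087) = 0.028925
  k2 = f(0.665000, -0.235497) = 0.031321
  k3 = f(0.665000, -0.235365) = 0.031304
  k4 = f(0.720000, -0.233644) = 0.033645
  u ← -0.237087 + (0.11/6)·(k1 + 2k2 + 2k3 + k4) = -0.233644
u(0.72) ≈ -0.2336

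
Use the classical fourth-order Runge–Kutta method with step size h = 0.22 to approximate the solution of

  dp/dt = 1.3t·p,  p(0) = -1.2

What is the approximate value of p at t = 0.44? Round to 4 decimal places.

RK4: k1 = f(t_n, p_n); k2 = f(t_n + h/2, p_n + (h/2)·k1); k3 = f(t_n + h/2, p_n + (h/2)·k2); k4 = f(t_n + h, p_n + h·k3); p_{n+1} = p_n + (h/6)·(k1 + 2k2 + 2k3 + k4).
t=0.000000, p=-1.200000:
  k1 = f(0.000000, -1.200000) = 0.000000
  k2 = f(0.110000, -1.200000) = -0.171600
  k3 = f(0.110000, -1.218876) = -0.174299
  k4 = f(0.220000, -1.238346) = -0.354167
  p ← -1.200000 + (0.22/6)·(k1 + 2k2 + 2k3 + k4) = -1.238352
t=0.220000, p=-1.238352:
  k1 = f(0.220000, -1.238352) = -0.354169
  k2 = f(0.330000, -1.277311) = -0.547966
  k3 = f(0.330000, -1.298628) = -0.557112
  k4 = f(0.440000, -1.360917) = -0.778444
  p ← -1.238352 + (0.22/6)·(k1 + 2k2 + 2k3 + k4) = -1.360920
p(0.44) ≈ -1.3609

-1.3609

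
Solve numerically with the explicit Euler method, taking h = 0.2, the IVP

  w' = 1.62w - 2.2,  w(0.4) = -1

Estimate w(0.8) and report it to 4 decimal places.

Euler: w_{n+1} = w_n + h·f(x_n, w_n).
x=0.400000, w=-1.000000: f=-3.820000 → w ← -1.000000 + 0.2·(-3.820000) = -1.764000
x=0.600000, w=-1.764000: f=-5.057680 → w ← -1.764000 + 0.2·(-5.057680) = -2.775536
w(0.8) ≈ -2.7755

-2.7755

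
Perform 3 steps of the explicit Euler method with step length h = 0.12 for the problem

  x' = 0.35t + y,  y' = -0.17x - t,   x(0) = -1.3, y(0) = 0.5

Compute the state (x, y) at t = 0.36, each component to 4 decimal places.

-1.0972, 0.5325

Euler on (x,y): x_{n+1} = x_n + h·x', y_{n+1} = y_n + h·y'.
0.000000: (-1.300000, 0.500000); f=(0.500000, 0.221000) → (-1.240000, 0.526520)
0.120000: (-1.240000, 0.526520); f=(0.568520, 0.090800) → (-1.171778, 0.537416)
0.240000: (-1.171778, 0.537416); f=(0.621416, -0.040798) → (-1.097208, 0.532520)
(x(0.36), y(0.36)) ≈ (-1.0972, 0.5325)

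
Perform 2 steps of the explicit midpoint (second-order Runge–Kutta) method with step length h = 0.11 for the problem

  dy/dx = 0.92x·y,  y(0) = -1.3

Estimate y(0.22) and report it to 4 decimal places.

-1.3292

Midpoint: k1 = f(x_n, y_n); k2 = f(x_n + h/2, y_n + (h/2)·k1); y_{n+1} = y_n + h·k2.
x=0.000000, y=-1.300000:
  k1 = f(0.000000, -1.300000) = 0.000000
  k2 = f(0.055000, -1.300000) = -0.065780
  y ← -1.300000 + 0.11·(-0.065780) = -1.307236
x=0.110000, y=-1.307236:
  k1 = f(0.110000, -1.307236) = -0.132292
  k2 = f(0.165000, -1.314512) = -0.199543
  y ← -1.307236 + 0.11·(-0.199543) = -1.329186
y(0.22) ≈ -1.3292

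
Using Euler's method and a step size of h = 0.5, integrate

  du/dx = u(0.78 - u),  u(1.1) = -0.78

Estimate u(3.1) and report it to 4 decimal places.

-45.1044

Euler: u_{n+1} = u_n + h·f(x_n, u_n).
x=1.100000, u=-0.780000: f=-1.216800 → u ← -0.780000 + 0.5·(-1.216800) = -1.388400
x=1.600000, u=-1.388400: f=-3.010607 → u ← -1.388400 + 0.5·(-3.010607) = -2.893703
x=2.100000, u=-2.893703: f=-10.630607 → u ← -2.893703 + 0.5·(-10.630607) = -8.209007
x=2.600000, u=-8.209007: f=-73.790820 → u ← -8.209007 + 0.5·(-73.790820) = -45.104417
u(3.1) ≈ -45.1044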